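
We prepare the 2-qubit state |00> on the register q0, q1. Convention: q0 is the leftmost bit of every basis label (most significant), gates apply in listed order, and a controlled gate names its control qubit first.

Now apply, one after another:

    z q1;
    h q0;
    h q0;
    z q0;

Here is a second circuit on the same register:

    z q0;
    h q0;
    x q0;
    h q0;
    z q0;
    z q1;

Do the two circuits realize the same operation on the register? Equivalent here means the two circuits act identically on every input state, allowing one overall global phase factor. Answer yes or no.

Yes: on every input state the two circuits agree up to one overall phase factor.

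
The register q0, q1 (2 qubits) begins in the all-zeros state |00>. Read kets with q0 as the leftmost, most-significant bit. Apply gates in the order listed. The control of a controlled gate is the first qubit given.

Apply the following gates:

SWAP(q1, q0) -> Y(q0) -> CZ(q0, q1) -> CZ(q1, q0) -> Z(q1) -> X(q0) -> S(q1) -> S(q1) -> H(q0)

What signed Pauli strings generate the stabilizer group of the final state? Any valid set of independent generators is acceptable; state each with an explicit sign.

The final state is stabilized by the group generated by +XI, +IZ; other independent generating sets are equally valid.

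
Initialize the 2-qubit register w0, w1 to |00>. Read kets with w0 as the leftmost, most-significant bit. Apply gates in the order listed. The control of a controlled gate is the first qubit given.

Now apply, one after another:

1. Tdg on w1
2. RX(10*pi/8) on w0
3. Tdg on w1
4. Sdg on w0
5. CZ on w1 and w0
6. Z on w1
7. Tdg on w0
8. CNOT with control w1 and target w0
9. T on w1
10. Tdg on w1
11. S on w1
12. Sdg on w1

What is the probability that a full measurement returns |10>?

The probability of measuring |10> is sqrt(2)/4 + 1/2. Key observation: gates 11-12 undo each other exactly, leaving only the rest of the circuit to track.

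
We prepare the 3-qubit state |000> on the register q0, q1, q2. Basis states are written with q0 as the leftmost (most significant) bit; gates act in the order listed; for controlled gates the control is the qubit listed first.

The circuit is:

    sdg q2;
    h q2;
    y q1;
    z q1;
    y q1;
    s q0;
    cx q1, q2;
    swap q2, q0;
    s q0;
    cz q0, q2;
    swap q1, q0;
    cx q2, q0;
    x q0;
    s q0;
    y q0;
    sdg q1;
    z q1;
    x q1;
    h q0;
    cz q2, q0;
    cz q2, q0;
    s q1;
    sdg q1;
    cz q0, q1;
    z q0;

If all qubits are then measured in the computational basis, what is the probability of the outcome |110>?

A full measurement returns |110> with probability 1/4. Key observation: the block from step 20 through step 21 cancels to the identity and can be dropped.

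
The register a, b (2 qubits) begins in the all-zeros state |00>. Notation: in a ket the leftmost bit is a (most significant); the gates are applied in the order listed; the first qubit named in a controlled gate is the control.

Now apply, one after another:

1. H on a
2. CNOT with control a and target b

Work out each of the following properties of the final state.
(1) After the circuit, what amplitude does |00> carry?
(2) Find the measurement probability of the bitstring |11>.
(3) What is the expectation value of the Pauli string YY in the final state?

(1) The amplitude on |00> is sqrt(2)/2.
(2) A full measurement returns |11> with probability 1/2.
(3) The expectation value of YY is -1.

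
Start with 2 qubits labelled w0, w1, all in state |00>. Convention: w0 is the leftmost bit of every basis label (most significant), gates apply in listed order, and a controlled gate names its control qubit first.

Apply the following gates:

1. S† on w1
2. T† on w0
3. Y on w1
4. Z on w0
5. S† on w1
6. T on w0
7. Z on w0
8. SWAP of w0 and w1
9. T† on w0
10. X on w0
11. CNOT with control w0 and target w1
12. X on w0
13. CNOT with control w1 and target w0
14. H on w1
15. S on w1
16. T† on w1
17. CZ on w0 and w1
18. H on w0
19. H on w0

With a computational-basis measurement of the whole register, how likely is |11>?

The probability of measuring |11> is 1/2. Key observation: gates 18-19 undo each other exactly, leaving only the rest of the circuit to track.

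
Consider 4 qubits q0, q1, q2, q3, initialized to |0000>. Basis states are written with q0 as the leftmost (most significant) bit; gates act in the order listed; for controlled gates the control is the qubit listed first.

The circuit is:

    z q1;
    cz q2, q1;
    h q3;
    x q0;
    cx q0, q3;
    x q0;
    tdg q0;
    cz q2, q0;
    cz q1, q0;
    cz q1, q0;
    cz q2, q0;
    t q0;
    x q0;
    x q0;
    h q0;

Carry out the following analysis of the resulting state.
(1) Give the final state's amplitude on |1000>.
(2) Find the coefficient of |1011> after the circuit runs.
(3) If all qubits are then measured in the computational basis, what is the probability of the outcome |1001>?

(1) The amplitude on |1000> is 1/2. Key observation: the block from step 6 through step 13 cancels to the identity and can be dropped.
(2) The final state's coefficient on |1011> equals 0.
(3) A full measurement returns |1001> with probability 1/4.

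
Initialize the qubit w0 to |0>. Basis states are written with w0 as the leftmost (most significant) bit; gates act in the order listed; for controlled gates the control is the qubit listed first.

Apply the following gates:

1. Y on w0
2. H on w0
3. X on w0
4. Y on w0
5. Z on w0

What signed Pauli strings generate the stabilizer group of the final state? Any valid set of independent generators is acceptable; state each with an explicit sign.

The stabilizer group can be generated by -X, among other valid generating sets.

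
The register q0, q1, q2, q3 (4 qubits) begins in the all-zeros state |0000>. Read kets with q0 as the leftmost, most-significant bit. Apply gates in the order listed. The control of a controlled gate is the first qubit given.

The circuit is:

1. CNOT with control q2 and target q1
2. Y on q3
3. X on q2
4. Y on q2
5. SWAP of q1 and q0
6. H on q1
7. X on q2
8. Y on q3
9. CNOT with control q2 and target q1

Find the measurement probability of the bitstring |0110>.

The probability of measuring |0110> is 1/2.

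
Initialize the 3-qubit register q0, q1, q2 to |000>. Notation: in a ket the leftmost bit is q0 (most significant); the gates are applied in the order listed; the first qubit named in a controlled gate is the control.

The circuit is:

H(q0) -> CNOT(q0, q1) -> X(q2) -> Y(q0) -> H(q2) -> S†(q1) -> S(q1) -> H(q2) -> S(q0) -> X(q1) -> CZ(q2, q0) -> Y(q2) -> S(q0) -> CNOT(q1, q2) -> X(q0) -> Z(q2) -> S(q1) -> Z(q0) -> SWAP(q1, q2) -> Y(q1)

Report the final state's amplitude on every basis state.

The final amplitudes are -sqrt(2)/2 on |001>, sqrt(2)*I/2 on |110>, and 0 on every other basis state. Key observation: the block from step 5 through step 8 cancels to the identity and can be dropped.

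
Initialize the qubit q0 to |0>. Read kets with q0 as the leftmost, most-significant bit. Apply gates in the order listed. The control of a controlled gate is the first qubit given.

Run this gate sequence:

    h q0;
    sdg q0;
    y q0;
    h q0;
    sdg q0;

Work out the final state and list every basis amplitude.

The final amplitudes are -1/2 + I/2 on |0>, -1/2 + I/2 on |1>.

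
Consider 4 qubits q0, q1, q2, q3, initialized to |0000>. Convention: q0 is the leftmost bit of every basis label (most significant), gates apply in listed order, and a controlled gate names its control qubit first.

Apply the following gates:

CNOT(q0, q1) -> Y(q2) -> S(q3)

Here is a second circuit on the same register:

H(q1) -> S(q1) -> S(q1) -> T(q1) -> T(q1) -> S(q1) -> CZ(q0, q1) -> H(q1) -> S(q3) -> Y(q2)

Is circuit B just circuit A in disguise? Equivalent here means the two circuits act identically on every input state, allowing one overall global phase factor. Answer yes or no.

Yes — the two circuits implement the same unitary up to a global phase.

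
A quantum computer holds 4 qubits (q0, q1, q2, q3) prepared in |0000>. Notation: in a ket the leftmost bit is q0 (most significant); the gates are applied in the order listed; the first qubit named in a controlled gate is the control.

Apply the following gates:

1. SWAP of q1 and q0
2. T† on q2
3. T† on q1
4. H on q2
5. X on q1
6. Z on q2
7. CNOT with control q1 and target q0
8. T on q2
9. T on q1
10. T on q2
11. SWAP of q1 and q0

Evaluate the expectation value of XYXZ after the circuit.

In the final state, XYXZ has expectation 0.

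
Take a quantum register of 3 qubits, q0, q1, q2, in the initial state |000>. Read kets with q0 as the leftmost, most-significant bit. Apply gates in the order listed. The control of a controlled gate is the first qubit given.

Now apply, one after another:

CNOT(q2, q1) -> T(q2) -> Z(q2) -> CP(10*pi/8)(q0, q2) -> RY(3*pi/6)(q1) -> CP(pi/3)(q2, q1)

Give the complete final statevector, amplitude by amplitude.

The resulting statevector has amplitude sqrt(2)/2 on |000>, sqrt(2)/2 on |010>, and 0 on every other basis state.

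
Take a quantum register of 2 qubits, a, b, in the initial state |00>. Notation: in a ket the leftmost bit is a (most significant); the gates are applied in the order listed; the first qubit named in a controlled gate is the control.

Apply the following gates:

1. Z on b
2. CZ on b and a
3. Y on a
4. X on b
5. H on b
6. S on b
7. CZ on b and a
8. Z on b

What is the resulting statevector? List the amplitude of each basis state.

After the circuit, the state carries amplitude 0 on |00>, 0 on |01>, sqrt(2)*I/2 on |10>, sqrt(2)/2 on |11>.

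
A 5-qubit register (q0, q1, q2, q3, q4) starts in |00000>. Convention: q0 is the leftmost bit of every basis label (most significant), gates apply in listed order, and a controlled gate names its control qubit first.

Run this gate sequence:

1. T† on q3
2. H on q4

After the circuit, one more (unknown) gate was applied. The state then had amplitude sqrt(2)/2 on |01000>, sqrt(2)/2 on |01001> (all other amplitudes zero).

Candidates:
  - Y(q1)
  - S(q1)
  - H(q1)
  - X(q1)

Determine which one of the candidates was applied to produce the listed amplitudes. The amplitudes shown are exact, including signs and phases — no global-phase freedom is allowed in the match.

The unique candidate consistent with the amplitudes is X(q1).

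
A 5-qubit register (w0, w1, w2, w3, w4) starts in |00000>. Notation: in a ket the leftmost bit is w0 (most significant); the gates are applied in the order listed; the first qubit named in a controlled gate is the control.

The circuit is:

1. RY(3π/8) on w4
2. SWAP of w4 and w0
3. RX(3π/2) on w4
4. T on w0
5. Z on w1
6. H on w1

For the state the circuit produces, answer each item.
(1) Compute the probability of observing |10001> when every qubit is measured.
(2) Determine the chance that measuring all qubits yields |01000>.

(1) A full measurement returns |10001> with probability 1/8 - sqrt(2 - sqrt(2))/16.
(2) The probability of measuring |01000> is sqrt(2 - sqrt(2))/16 + 1/8.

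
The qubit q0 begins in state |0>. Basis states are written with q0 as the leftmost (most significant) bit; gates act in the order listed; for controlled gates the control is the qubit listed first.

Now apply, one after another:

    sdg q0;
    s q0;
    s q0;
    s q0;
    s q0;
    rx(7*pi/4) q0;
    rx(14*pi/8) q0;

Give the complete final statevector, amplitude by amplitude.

The final amplitudes are sqrt(2)/2 on |0>, sqrt(2)*I/2 on |1>. Key observation: the block from step 2 through step 5 cancels to the identity and can be dropped.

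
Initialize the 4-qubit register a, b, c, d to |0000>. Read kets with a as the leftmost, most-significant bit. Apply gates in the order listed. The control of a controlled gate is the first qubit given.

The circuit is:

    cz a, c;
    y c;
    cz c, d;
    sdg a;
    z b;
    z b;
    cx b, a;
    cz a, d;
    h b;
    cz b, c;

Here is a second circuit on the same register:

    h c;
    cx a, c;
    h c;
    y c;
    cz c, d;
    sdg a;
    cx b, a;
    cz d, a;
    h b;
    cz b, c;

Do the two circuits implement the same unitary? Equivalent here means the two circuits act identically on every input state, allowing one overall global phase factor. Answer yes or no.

Yes — the two circuits implement the same unitary up to a global phase.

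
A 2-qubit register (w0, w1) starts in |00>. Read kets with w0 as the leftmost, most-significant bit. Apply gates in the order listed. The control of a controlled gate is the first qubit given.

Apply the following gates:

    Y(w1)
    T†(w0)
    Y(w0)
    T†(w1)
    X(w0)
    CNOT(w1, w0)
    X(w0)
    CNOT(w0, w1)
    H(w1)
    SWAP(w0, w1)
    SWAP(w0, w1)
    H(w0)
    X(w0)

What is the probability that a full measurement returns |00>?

A full measurement returns |00> with probability 1/4. Key observation: the block from step 10 through step 11 cancels to the identity and can be dropped.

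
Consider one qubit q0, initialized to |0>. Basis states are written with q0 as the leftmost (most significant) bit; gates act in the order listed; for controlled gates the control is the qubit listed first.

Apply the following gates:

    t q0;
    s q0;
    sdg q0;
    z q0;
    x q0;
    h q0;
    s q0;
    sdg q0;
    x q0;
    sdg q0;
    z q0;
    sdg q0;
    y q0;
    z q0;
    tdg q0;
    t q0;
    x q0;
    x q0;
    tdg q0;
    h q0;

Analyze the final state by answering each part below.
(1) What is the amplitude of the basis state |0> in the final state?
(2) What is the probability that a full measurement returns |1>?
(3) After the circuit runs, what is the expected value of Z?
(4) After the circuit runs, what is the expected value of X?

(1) The final state's coefficient on |0> equals -I/2 + exp(I*pi/4)/2.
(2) Outcome |1> occurs with probability sqrt(2)/4 + 1/2.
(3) The observable Z averages to -sqrt(2)/2.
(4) The observable X averages to 0.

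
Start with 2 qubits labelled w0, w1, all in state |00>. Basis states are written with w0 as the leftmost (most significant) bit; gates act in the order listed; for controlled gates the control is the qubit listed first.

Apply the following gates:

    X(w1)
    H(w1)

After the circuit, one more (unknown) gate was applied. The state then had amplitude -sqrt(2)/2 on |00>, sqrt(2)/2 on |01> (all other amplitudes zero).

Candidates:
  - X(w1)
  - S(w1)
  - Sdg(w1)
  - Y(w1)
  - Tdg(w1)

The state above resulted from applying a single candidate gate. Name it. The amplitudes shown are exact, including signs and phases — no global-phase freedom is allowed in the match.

It was X(w1) that produced the state shown.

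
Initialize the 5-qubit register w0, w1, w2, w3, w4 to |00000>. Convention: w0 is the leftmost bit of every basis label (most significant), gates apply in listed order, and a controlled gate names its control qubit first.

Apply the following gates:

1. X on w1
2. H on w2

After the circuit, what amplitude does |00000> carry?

The final state's coefficient on |00000> equals 0.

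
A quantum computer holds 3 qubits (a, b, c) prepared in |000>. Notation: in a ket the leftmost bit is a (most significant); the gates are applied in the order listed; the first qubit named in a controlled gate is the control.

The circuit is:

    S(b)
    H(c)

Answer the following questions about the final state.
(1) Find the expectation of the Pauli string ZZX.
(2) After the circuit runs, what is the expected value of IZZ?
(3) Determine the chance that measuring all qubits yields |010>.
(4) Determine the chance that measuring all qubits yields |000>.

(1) The observable ZZX averages to 1.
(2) In the final state, IZZ has expectation 0.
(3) The probability of measuring |010> is 0.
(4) The probability of measuring |000> is 1/2.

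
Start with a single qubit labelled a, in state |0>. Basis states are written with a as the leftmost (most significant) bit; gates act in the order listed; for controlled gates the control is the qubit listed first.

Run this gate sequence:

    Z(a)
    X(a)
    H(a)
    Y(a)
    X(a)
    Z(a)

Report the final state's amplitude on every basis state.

The resulting statevector has amplitude sqrt(2)*I/2 on |0>, -sqrt(2)*I/2 on |1>.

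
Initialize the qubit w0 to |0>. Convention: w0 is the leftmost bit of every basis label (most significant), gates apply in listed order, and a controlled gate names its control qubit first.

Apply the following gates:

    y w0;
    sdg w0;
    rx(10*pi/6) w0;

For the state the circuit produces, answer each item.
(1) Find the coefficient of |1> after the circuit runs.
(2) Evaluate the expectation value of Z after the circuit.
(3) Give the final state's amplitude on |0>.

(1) |1> carries amplitude -sqrt(3)/2 in the final state.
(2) In the final state, Z has expectation -1/2.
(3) |0> carries amplitude -I/2 in the final state.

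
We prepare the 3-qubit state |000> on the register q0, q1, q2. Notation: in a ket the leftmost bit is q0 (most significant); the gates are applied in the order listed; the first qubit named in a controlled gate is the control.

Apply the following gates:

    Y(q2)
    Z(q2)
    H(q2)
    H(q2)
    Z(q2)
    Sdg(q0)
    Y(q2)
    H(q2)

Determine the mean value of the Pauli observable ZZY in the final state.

The observable ZZY averages to 0. Key observation: gates 2-5 undo each other exactly, leaving only the rest of the circuit to track.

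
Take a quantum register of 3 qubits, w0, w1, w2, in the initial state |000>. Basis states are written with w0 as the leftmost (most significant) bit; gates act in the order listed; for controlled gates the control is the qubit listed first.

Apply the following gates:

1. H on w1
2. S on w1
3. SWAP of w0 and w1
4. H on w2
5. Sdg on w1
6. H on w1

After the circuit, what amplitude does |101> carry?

|101> carries amplitude sqrt(2)*I/4 in the final state.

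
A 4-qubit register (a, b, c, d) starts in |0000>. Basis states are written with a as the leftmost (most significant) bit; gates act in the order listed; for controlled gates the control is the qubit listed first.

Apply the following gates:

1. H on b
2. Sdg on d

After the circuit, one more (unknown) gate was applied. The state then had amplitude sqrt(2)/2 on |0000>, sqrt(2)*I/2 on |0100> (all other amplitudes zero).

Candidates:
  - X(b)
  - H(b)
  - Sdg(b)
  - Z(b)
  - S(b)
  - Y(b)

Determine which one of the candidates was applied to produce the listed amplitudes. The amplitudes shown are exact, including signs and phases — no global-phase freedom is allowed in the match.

It was S(b) that produced the state shown.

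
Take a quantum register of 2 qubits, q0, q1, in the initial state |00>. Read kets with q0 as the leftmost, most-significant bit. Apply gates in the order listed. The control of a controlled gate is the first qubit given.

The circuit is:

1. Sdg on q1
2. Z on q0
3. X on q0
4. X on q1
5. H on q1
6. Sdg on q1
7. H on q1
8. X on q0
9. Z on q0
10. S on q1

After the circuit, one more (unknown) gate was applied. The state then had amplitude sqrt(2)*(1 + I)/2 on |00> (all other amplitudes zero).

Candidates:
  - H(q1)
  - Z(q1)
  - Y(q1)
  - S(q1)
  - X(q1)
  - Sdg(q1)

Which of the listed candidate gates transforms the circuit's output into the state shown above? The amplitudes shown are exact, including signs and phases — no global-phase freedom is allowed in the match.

It was H(q1) that produced the state shown.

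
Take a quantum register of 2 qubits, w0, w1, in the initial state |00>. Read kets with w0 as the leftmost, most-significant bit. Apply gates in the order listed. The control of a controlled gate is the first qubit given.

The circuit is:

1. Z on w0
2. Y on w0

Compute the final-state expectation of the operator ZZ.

The observable ZZ averages to -1.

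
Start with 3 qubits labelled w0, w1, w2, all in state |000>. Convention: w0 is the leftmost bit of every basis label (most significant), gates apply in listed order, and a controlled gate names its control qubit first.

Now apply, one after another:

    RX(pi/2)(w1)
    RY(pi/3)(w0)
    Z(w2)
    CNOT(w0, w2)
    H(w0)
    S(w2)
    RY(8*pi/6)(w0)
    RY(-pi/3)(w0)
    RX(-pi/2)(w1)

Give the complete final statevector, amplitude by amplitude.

The resulting statevector has amplitude -sqrt(6)/4 on |000>, sqrt(2)*I/4 on |001>, 0 on |010>, 0 on |011>, sqrt(6)/4 on |100>, sqrt(2)*I/4 on |101>, 0 on |110>, 0 on |111>.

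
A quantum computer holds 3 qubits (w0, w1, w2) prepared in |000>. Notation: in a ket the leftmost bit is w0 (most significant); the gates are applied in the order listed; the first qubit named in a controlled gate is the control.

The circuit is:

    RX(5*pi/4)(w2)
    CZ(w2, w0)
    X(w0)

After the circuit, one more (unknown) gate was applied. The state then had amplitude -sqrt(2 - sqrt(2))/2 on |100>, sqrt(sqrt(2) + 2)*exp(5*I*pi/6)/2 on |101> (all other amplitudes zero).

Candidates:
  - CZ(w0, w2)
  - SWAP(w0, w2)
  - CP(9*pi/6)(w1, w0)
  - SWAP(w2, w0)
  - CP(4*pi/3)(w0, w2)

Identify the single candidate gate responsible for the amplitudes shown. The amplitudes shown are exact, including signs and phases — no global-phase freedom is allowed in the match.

The applied gate was CP(4*pi/3)(w0, w2).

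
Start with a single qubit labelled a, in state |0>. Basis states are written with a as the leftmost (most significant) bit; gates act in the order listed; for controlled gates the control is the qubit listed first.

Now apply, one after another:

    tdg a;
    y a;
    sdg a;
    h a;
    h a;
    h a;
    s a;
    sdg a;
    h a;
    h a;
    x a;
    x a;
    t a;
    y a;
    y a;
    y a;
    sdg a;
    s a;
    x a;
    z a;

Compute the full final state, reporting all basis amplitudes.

The final amplitudes are sqrt(2)*I/2 on |0>, -sqrt(2)*exp(3*I*pi/4)/2 on |1>. Key observation: gates 4-5 undo each other exactly, leaving only the rest of the circuit to track.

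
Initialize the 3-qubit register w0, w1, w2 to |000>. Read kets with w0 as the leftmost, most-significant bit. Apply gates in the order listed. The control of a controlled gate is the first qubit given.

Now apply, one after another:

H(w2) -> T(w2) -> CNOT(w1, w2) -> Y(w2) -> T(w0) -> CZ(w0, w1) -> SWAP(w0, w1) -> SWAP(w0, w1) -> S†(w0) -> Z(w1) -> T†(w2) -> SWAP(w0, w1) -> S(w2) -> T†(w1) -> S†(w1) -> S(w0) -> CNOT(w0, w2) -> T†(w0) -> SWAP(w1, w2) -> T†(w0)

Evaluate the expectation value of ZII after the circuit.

The expectation value of ZII is 1.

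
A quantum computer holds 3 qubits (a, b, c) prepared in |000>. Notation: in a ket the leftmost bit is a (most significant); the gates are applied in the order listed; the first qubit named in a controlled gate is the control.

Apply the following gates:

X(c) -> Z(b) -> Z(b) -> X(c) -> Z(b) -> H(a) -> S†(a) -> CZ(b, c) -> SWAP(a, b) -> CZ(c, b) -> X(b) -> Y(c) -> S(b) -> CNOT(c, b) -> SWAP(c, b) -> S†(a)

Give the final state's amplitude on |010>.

|010> carries amplitude -sqrt(2)/2 in the final state. Key observation: steps 1-4 multiply out to the identity, so the circuit reduces to the remaining gates.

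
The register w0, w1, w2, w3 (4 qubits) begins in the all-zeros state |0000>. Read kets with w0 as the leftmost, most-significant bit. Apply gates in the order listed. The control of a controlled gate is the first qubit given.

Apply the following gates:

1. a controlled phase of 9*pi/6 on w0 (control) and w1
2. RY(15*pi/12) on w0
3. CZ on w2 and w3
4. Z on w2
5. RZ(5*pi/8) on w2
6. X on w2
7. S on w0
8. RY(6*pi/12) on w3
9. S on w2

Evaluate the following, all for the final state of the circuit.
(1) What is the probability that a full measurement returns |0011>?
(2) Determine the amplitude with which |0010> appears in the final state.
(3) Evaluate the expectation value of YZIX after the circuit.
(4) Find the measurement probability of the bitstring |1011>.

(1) The probability of measuring |0011> is 1/4 - sqrt(2)/8.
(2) |0010> carries amplitude -sqrt(4 - 2*sqrt(2))*exp(3*I*pi/16)/4 in the final state.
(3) The expectation value of YZIX is -sqrt(2)/2.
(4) A full measurement returns |1011> with probability sqrt(2)/8 + 1/4.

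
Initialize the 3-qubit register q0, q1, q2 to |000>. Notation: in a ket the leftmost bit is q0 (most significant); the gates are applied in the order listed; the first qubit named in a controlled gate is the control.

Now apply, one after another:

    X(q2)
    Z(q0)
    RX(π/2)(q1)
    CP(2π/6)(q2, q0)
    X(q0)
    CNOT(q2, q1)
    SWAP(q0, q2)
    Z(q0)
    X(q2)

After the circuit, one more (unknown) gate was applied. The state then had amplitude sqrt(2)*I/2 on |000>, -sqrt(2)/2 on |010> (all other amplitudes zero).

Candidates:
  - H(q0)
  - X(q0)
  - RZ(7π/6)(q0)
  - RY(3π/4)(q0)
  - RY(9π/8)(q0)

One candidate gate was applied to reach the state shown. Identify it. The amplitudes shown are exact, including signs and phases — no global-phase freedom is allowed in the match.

The applied gate was X(q0).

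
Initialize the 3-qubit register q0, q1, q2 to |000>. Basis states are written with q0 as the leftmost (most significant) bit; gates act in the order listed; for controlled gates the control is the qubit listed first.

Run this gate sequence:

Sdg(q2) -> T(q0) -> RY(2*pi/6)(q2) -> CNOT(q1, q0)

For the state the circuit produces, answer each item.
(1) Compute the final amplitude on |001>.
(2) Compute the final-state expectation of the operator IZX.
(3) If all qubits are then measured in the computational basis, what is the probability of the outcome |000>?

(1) The final state's coefficient on |001> equals 1/2.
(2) The expectation value of IZX is sqrt(3)/2.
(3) A full measurement returns |000> with probability 3/4.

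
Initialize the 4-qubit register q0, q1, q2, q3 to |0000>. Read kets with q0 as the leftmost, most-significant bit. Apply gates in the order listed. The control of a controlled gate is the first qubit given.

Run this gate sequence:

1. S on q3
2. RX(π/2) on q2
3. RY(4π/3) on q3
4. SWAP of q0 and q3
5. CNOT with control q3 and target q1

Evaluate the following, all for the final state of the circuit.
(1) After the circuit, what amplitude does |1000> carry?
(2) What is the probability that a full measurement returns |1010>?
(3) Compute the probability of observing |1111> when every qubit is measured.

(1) The final state's coefficient on |1000> equals sqrt(6)/4.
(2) Outcome |1010> occurs with probability 3/8.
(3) Outcome |1111> occurs with probability 0.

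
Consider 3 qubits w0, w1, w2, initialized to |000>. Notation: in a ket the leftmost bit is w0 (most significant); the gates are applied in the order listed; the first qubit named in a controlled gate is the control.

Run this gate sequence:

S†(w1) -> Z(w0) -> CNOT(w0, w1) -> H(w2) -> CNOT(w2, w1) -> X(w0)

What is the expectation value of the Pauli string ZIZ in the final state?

The observable ZIZ averages to 0.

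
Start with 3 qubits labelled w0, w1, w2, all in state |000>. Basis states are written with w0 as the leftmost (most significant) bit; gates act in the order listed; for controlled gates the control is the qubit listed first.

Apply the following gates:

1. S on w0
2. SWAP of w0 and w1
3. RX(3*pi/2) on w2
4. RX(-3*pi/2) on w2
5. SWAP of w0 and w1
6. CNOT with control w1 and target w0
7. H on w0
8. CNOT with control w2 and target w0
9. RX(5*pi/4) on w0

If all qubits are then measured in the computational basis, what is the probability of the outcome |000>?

Outcome |000> occurs with probability 1/2. Key observation: the block from step 2 through step 5 cancels to the identity and can be dropped.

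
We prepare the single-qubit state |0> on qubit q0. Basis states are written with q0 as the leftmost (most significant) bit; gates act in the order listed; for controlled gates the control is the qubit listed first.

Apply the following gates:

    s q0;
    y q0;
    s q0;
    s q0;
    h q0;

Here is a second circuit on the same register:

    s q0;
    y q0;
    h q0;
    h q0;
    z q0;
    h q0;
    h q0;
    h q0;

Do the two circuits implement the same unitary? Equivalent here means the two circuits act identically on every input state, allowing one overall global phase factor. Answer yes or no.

Yes — the two circuits implement the same unitary up to a global phase.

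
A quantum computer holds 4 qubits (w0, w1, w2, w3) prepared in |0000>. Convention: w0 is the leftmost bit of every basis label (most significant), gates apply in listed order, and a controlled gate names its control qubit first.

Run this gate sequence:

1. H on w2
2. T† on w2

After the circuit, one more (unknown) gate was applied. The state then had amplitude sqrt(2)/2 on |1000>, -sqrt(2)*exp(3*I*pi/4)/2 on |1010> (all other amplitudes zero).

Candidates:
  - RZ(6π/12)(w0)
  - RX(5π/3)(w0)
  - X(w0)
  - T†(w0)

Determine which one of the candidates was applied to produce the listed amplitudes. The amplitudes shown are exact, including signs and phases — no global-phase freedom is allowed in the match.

The unique candidate consistent with the amplitudes is X(w0).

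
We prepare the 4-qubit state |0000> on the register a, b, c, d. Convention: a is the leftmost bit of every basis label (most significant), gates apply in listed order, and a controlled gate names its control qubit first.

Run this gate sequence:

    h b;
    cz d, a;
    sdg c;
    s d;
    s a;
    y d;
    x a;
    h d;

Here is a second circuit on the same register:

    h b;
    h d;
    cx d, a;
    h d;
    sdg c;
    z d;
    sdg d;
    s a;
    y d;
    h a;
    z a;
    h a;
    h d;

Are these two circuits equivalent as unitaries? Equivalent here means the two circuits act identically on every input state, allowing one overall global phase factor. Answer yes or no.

No, they are not equivalent — no single phase factor reconciles the two unitaries.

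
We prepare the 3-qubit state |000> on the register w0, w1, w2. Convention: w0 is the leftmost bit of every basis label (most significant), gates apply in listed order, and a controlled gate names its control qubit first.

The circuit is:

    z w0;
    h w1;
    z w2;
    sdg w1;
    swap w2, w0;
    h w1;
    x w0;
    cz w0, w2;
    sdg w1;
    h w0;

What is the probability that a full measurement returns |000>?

A full measurement returns |000> with probability 1/4.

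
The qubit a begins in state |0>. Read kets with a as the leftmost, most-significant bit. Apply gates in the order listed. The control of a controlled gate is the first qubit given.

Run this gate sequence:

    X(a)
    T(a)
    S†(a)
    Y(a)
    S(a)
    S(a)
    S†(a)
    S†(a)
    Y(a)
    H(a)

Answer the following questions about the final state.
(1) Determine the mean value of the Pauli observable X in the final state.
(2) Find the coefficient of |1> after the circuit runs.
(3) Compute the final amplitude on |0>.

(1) The observable X averages to -1.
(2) |1> carries amplitude sqrt(2)*exp(3*I*pi/4)/2 in the final state.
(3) |0> carries amplitude -sqrt(2)*exp(3*I*pi/4)/2 in the final state.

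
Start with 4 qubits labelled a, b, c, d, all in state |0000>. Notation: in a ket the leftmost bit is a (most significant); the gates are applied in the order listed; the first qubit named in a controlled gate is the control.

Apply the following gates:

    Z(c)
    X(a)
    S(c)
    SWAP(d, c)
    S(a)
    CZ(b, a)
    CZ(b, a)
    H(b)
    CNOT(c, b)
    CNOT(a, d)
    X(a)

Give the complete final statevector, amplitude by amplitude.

The resulting statevector has amplitude sqrt(2)*I/2 on |0001>, sqrt(2)*I/2 on |0101>, and 0 on every other basis state.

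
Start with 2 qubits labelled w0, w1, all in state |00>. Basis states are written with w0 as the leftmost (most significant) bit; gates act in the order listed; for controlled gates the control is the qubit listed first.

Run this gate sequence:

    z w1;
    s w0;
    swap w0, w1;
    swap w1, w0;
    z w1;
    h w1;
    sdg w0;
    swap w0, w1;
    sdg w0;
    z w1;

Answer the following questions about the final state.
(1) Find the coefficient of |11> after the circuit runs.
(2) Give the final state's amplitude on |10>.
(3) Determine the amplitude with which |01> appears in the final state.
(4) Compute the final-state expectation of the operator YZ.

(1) |11> carries amplitude 0 in the final state.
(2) The final state's coefficient on |10> equals -sqrt(2)*I/2.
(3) |01> carries amplitude 0 in the final state.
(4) The expectation value of YZ is -1.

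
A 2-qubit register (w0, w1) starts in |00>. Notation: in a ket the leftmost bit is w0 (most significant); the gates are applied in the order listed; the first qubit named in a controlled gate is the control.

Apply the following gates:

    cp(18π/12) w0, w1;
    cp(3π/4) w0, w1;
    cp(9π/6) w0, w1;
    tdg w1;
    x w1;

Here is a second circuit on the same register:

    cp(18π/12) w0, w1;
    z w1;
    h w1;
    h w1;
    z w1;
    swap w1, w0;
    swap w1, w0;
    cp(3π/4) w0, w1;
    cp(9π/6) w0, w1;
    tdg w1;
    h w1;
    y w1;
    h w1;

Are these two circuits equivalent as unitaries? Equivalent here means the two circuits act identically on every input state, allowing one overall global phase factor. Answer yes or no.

No — the two circuits implement different unitaries, even allowing a global phase.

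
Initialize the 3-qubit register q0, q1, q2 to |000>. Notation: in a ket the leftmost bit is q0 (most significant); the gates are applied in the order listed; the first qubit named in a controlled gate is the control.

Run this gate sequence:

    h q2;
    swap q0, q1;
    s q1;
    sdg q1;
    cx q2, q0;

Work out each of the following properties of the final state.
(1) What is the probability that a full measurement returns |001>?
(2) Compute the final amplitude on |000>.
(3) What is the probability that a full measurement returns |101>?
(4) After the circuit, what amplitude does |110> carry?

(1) Outcome |001> occurs with probability 0. Key observation: gates 3-4 undo each other exactly, leaving only the rest of the circuit to track.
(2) The final state's coefficient on |000> equals sqrt(2)/2.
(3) Outcome |101> occurs with probability 1/2.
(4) The final state's coefficient on |110> equals 0.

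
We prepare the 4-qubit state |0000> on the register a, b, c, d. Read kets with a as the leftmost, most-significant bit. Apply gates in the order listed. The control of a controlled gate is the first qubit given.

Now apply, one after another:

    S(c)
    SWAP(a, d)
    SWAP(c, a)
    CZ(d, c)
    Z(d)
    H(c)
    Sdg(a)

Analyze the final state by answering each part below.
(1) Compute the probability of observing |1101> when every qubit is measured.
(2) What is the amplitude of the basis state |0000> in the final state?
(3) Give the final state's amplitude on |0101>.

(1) A full measurement returns |1101> with probability 0.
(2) The final state's coefficient on |0000> equals sqrt(2)/2.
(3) |0101> carries amplitude 0 in the final state.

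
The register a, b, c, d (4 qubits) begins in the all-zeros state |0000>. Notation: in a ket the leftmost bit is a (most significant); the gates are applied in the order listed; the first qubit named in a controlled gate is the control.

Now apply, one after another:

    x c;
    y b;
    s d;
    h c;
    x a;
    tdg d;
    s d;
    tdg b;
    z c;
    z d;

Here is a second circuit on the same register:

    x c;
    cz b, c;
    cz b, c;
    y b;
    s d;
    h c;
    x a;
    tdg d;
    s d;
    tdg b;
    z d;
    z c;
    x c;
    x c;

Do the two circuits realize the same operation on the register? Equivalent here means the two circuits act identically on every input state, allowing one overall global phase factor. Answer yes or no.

Yes: on every input state the two circuits agree up to one overall phase factor.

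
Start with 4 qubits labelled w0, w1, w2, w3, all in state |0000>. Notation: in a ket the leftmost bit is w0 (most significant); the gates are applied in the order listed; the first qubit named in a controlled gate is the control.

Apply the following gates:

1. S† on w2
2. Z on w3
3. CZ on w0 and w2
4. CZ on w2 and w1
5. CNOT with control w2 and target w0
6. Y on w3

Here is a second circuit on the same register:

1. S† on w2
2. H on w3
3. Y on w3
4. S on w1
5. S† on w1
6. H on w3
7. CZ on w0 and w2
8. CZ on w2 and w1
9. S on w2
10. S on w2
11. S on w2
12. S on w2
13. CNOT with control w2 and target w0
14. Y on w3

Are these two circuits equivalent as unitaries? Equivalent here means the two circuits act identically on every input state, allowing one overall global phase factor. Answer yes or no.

No — the two circuits implement different unitaries, even allowing a global phase.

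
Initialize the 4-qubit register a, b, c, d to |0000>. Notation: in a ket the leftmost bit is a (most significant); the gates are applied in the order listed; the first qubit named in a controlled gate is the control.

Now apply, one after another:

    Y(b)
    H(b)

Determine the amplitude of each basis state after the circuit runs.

The resulting statevector has amplitude sqrt(2)*I/2 on |0000>, -sqrt(2)*I/2 on |0100>, and 0 on every other basis state.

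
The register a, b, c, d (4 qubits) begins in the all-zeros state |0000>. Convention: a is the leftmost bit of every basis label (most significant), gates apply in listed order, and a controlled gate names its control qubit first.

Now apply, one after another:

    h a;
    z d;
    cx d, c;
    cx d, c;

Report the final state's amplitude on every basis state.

After the circuit, the state carries amplitude sqrt(2)/2 on |0000>, sqrt(2)/2 on |1000>, and 0 on every other basis state.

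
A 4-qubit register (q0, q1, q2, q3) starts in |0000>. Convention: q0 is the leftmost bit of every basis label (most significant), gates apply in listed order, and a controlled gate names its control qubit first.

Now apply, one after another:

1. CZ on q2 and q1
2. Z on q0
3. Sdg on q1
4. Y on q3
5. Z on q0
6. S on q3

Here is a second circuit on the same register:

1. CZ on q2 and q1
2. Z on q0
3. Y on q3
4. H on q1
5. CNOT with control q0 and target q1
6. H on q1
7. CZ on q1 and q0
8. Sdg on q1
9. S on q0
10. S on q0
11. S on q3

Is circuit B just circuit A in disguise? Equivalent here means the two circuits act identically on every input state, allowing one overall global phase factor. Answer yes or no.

Yes, they are equivalent — the unitaries differ by at most a global phase.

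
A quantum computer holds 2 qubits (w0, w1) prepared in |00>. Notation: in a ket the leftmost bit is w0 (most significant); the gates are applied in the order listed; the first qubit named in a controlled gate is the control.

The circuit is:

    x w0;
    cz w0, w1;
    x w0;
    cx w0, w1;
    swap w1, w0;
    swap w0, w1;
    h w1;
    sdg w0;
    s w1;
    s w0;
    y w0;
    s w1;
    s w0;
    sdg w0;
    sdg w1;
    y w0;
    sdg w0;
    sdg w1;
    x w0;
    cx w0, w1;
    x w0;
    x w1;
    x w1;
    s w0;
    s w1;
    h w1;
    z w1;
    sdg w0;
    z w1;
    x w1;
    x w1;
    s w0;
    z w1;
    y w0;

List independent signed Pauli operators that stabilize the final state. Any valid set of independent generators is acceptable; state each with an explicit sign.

The stabilizer group can be generated by +IY, -ZI, among other valid generating sets.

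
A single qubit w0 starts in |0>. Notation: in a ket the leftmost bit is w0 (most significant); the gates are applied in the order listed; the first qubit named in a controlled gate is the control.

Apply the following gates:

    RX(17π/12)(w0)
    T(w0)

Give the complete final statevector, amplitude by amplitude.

The resulting statevector has amplitude -sqrt(3*sqrt(2) + 6)/4 + sqrt(2 - sqrt(2))/4 on |0>, (-sqrt(sqrt(2) + 2)/4 - sqrt(6 - 3*sqrt(2))/4)*exp(3*I*pi/4) on |1>.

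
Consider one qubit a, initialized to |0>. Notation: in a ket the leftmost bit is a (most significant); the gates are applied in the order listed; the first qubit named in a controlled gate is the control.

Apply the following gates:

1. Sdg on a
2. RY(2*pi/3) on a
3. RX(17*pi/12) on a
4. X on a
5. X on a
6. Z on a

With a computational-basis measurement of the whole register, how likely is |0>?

Outcome |0> occurs with probability -sqrt(2)/16 + sqrt(6)/16 + 1/2.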